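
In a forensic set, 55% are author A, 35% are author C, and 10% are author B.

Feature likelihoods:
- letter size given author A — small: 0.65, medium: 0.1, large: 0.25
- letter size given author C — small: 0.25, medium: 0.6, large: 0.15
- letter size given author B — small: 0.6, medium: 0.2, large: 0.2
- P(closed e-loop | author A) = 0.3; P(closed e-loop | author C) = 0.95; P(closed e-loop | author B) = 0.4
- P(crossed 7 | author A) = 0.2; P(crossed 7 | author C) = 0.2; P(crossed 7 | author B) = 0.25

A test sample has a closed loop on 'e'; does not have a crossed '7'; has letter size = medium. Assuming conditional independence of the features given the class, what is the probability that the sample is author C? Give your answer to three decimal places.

0.893

author A: 0.55 × 0.1 × 0.3 × (1−0.2) = 0.0132
author C: 0.35 × 0.6 × 0.95 × (1−0.2) = 0.1596
author B: 0.1 × 0.2 × 0.4 × (1−0.25) = 0.006
P(author C | x) = 0.1596 / 0.1788 ≈ 0.893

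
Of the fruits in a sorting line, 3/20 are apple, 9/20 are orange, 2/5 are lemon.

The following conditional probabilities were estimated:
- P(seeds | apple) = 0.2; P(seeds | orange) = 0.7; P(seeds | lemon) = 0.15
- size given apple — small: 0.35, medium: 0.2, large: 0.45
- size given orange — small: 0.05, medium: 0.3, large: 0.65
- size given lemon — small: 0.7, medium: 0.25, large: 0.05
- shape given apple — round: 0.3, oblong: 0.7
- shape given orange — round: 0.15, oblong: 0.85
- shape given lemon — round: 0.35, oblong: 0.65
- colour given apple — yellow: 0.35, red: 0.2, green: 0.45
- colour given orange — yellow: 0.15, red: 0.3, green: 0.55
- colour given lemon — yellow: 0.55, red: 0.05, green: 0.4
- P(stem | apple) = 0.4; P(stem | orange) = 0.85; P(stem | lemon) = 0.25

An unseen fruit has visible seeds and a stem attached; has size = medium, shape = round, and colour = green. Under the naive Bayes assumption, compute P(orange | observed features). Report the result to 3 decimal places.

0.886

apple: 0.15 × 0.2 × 0.2 × 0.3 × 0.45 × 0.4 = 0.000324
orange: 0.45 × 0.7 × 0.3 × 0.15 × 0.55 × 0.85 = 0.0066268125
lemon: 0.4 × 0.15 × 0.25 × 0.35 × 0.4 × 0.25 = 0.000525
P(orange | x) = 0.0066268125 / 0.0074758125 ≈ 0.886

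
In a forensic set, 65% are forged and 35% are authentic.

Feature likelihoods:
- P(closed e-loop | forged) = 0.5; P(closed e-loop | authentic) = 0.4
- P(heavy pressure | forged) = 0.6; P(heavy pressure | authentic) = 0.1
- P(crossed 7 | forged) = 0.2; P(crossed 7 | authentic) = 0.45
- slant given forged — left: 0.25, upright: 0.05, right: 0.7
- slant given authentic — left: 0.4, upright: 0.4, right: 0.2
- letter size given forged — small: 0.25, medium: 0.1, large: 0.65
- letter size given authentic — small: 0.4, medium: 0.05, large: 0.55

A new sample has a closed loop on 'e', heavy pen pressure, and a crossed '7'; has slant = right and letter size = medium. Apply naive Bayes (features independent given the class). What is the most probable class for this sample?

forged

forged: 0.65 × 0.5 × 0.6 × 0.2 × 0.7 × 0.1 = 0.00273
authentic: 0.35 × 0.4 × 0.1 × 0.45 × 0.2 × 0.05 = 0.000063
Highest score → forged.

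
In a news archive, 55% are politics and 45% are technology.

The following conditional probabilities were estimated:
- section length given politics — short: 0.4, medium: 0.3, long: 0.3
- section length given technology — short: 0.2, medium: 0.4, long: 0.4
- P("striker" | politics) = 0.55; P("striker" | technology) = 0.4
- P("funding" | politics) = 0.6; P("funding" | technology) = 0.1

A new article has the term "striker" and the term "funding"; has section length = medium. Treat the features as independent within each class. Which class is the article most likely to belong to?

politics

politics: 0.55 × 0.3 × 0.55 × 0.6 = 0.05445
technology: 0.45 × 0.4 × 0.4 × 0.1 = 0.0072
Highest score → politics.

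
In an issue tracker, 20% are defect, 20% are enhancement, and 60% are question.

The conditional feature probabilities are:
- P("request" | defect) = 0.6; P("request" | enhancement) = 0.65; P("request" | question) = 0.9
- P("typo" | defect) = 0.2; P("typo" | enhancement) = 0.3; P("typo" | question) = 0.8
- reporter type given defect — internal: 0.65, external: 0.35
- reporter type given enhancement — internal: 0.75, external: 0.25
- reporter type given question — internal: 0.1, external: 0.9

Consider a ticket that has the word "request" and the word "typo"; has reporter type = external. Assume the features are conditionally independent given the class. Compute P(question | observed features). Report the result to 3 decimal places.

defect: 0.2 × 0.6 × 0.2 × 0.35 = 0.0084
enhancement: 0.2 × 0.65 × 0.3 × 0.25 = 0.00975
question: 0.6 × 0.9 × 0.8 × 0.9 = 0.3888
P(question | x) = 0.3888 / 0.40695 ≈ 0.955

0.955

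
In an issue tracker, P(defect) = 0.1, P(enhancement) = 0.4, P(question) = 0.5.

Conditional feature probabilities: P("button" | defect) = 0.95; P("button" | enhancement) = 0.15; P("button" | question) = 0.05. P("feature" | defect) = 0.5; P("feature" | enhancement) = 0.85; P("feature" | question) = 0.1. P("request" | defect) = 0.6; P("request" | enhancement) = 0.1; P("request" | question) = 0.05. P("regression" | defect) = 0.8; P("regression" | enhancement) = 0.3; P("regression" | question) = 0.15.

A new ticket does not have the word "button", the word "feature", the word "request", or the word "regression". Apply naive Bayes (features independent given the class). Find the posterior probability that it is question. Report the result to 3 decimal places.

defect: 0.1 × (1−0.95) × (1−0.5) × (1−0.6) × (1−0.8) = 0.0002
enhancement: 0.4 × (1−0.15) × (1−0.85) × (1−0.1) × (1−0.3) = 0.03213
question: 0.5 × (1−0.05) × (1−0.1) × (1−0.05) × (1−0.15) = 0.34520625
P(question | x) = 0.34520625 / 0.37753625 ≈ 0.914

0.914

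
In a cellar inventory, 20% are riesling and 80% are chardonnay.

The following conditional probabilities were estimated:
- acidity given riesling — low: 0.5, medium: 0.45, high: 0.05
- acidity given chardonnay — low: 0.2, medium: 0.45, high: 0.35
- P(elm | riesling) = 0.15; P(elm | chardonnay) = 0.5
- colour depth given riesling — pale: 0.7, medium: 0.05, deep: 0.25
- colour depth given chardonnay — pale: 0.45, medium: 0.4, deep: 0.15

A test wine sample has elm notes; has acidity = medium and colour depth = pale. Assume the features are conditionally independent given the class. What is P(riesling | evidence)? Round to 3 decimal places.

riesling: 0.2 × 0.45 × 0.15 × 0.7 = 0.00945
chardonnay: 0.8 × 0.45 × 0.5 × 0.45 = 0.081
P(riesling | x) = 0.00945 / 0.09045 ≈ 0.104

0.104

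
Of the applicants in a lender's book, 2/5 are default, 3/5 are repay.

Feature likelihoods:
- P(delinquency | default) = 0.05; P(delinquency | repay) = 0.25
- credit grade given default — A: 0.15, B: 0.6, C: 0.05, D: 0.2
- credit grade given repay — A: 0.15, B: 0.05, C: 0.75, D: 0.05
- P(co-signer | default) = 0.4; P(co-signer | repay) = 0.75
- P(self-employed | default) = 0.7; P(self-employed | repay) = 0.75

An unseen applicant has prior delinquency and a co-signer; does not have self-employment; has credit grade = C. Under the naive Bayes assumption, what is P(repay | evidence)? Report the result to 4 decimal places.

default: 0.4 × 0.05 × 0.05 × 0.4 × (1−0.7) = 0.00012
repay: 0.6 × 0.25 × 0.75 × 0.75 × (1−0.75) = 0.02109375
P(repay | x) = 0.02109375 / 0.02121375 ≈ 0.9943

0.9943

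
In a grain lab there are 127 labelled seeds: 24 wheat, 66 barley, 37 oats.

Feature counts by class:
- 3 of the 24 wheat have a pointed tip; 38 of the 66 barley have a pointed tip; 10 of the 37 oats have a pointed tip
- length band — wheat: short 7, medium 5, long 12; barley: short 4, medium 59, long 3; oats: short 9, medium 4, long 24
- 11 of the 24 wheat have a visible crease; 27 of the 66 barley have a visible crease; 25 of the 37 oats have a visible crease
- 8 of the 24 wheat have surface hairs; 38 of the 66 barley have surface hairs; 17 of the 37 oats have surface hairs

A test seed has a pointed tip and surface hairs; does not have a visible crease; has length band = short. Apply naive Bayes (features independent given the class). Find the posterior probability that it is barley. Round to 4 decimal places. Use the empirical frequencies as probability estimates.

0.6009

wheat: (24/127) × (3/24) × (7/24) × (13/24) × (8/24) ≈ 0.00124399
barley: (66/127) × (38/66) × (4/66) × (39/66) × (38/66) ≈ 0.00616959
oats: (37/127) × (10/37) × (9/37) × (12/37) × (17/37) ≈ 0.00285406
P(barley | x) = 0.00616959 / 0.01026764 ≈ 0.6009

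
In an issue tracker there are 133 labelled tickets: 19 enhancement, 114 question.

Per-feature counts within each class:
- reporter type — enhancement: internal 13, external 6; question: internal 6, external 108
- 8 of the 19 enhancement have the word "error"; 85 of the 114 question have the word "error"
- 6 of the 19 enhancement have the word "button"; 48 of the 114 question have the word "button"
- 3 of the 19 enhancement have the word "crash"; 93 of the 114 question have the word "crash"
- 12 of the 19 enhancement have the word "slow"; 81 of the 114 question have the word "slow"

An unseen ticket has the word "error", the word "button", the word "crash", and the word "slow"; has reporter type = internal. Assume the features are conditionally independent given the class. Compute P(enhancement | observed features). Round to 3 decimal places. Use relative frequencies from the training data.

enhancement: (19/133) × (13/19) × (8/19) × (6/19) × (3/19) × (12/19) ≈ 0.00129605
question: (114/133) × (6/114) × (85/114) × (48/114) × (93/114) × (81/114) ≈ 0.00820934
P(enhancement | x) = 0.00129605 / 0.00950539 ≈ 0.136

0.136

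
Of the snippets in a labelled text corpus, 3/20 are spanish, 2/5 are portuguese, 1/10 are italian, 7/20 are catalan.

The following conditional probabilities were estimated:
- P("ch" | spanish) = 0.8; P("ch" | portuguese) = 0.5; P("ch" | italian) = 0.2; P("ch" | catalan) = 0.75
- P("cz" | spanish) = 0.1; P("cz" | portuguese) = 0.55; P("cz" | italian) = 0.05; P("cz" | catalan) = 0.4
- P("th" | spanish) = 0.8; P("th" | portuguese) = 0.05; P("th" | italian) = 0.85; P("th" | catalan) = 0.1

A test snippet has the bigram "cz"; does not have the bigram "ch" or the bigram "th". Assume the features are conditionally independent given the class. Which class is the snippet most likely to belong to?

portuguese

spanish: 0.15 × (1−0.8) × 0.1 × (1−0.8) = 0.0006
portuguese: 0.4 × (1−0.5) × 0.55 × (1−0.05) = 0.1045
italian: 0.1 × (1−0.2) × 0.05 × (1−0.85) = 0.0006
catalan: 0.35 × (1−0.75) × 0.4 × (1−0.1) = 0.0315
Highest score → portuguese.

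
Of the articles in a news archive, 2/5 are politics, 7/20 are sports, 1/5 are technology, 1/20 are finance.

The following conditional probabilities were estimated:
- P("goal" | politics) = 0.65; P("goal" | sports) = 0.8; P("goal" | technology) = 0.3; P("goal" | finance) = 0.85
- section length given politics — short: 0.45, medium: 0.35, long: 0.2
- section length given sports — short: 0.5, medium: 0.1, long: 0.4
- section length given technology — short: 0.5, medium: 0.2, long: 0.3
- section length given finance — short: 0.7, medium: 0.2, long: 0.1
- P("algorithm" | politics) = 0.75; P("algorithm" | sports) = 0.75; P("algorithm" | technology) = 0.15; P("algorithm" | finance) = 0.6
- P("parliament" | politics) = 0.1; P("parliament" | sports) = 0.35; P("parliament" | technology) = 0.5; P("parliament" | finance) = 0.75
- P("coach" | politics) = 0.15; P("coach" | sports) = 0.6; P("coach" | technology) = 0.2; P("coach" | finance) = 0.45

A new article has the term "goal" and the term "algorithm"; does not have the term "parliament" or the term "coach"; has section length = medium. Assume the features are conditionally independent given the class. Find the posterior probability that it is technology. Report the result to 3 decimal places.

politics: 0.4 × 0.65 × 0.35 × 0.75 × (1−0.1) × (1−0.15) = 0.05221125
sports: 0.35 × 0.8 × 0.1 × 0.75 × (1−0.35) × (1−0.6) = 0.00546
technology: 0.2 × 0.3 × 0.2 × 0.15 × (1−0.5) × (1−0.2) = 0.00072
finance: 0.05 × 0.85 × 0.2 × 0.6 × (1−0.75) × (1−0.45) = 0.00070125
P(technology | x) = 0.00072 / 0.0590925 ≈ 0.012

0.012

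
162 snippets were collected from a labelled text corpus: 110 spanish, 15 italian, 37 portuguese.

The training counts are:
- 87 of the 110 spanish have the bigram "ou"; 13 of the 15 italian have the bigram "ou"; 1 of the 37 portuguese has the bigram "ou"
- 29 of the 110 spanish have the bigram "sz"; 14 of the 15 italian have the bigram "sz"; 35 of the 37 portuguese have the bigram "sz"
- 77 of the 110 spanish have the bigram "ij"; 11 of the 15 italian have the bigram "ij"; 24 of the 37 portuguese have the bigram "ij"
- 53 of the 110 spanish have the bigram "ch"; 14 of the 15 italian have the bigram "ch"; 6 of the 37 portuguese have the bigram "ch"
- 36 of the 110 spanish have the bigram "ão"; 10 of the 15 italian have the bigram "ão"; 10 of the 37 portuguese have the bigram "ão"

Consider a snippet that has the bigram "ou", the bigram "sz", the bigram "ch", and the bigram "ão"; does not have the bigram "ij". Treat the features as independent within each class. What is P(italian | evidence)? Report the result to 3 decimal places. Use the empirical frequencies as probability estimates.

spanish: (110/162) × (87/110) × (29/110) × (33/110) × (53/110) × (36/110) ≈ 0.00669767
italian: (15/162) × (13/15) × (14/15) × (4/15) × (14/15) × (10/15) ≈ 0.0124274
portuguese: (37/162) × (1/37) × (35/37) × (13/37) × (6/37) × (10/37) ≈ 0.0000899168
P(italian | x) = 0.0124274 / 0.0192149868 ≈ 0.647

0.647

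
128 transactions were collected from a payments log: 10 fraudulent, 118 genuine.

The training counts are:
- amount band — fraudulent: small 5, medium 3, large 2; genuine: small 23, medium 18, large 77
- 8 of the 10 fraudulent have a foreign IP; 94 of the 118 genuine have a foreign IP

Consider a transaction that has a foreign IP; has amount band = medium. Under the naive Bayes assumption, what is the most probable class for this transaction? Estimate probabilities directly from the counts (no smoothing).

fraudulent: (10/128) × (3/10) × (8/10) = 0.01875
genuine: (118/128) × (18/118) × (94/118) ≈ 0.112023
Highest score → genuine.

genuine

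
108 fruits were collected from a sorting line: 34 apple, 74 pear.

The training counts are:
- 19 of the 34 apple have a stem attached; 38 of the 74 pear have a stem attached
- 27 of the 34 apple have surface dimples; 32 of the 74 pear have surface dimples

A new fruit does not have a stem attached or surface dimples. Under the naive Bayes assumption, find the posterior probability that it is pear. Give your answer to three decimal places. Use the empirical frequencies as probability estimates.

apple: (34/108) × (15/34) × (7/34) ≈ 0.0285948
pear: (74/108) × (36/74) × (42/74) ≈ 0.189189
P(pear | x) = 0.189189 / 0.2177838 ≈ 0.869

0.869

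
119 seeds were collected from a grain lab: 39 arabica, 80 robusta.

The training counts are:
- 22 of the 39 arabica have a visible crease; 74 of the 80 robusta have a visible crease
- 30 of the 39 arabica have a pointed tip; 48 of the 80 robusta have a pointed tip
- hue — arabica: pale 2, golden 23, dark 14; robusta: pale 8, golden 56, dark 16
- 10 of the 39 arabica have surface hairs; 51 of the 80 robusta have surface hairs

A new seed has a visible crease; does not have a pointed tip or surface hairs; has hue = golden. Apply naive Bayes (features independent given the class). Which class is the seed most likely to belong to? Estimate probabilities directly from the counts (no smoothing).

arabica: (39/119) × (22/39) × (9/39) × (23/39) × (29/39) ≈ 0.018709
robusta: (80/119) × (74/80) × (32/80) × (56/80) × (29/80) ≈ 0.0631176
Highest score → robusta.

robusta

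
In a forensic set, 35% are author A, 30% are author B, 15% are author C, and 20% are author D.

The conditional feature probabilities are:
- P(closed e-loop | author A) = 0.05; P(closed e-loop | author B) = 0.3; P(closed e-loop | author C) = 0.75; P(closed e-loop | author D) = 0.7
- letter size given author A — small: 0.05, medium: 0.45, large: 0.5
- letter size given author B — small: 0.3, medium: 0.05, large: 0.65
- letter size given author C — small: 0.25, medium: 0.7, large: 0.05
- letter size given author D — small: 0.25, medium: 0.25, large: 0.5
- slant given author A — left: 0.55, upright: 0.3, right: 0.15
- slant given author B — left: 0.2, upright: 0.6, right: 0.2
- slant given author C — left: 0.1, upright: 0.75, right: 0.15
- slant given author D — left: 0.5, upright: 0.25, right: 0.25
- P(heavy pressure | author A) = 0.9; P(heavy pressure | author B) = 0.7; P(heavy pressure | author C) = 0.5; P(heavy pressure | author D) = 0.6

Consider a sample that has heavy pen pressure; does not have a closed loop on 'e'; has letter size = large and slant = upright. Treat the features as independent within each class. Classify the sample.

author A: 0.35 × (1−0.05) × 0.5 × 0.3 × 0.9 = 0.0448875
author B: 0.3 × (1−0.3) × 0.65 × 0.6 × 0.7 = 0.05733
author C: 0.15 × (1−0.75) × 0.05 × 0.75 × 0.5 = 0.000703125
author D: 0.2 × (1−0.7) × 0.5 × 0.25 × 0.6 = 0.0045
Highest score → author B.

author B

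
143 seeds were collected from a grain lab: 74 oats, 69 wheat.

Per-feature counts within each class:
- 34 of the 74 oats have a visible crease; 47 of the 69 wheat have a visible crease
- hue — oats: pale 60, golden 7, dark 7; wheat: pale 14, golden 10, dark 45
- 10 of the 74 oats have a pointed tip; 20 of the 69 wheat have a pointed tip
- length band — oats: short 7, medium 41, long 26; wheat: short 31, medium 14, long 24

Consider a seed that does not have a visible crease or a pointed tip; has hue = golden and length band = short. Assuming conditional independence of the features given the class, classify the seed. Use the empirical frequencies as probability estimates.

wheat

oats: (74/143) × (40/74) × (7/74) × (64/74) × (7/74) ≈ 0.00216474
wheat: (69/143) × (22/69) × (10/69) × (49/69) × (31/69) ≈ 0.00711373
Highest score → wheat.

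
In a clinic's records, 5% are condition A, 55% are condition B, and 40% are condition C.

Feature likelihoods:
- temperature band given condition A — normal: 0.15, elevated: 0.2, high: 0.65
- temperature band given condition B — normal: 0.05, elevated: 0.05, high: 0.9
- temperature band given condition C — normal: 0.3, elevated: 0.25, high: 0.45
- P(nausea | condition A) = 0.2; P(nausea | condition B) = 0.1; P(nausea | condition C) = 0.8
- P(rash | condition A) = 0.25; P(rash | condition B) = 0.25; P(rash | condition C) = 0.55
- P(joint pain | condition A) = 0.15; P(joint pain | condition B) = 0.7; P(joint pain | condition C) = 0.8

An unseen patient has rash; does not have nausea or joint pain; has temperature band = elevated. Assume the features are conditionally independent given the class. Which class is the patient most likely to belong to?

condition C

condition A: 0.05 × 0.2 × (1−0.2) × 0.25 × (1−0.15) = 0.0017
condition B: 0.55 × 0.05 × (1−0.1) × 0.25 × (1−0.7) = 0.00185625
condition C: 0.4 × 0.25 × (1−0.8) × 0.55 × (1−0.8) = 0.0022
Highest score → condition C.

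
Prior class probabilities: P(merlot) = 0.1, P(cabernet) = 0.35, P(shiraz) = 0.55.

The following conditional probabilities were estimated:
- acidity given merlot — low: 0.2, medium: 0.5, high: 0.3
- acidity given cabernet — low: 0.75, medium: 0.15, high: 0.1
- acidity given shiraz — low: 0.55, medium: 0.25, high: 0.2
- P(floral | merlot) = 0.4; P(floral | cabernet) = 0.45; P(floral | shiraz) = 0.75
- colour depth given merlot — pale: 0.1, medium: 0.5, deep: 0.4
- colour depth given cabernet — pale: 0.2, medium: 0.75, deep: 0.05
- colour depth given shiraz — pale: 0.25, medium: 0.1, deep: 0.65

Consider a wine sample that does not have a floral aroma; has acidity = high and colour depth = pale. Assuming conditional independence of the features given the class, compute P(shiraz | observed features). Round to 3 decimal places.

0.549

merlot: 0.1 × 0.3 × (1−0.4) × 0.1 = 0.0018
cabernet: 0.35 × 0.1 × (1−0.45) × 0.2 = 0.00385
shiraz: 0.55 × 0.2 × (1−0.75) × 0.25 = 0.006875
P(shiraz | x) = 0.006875 / 0.012525 ≈ 0.549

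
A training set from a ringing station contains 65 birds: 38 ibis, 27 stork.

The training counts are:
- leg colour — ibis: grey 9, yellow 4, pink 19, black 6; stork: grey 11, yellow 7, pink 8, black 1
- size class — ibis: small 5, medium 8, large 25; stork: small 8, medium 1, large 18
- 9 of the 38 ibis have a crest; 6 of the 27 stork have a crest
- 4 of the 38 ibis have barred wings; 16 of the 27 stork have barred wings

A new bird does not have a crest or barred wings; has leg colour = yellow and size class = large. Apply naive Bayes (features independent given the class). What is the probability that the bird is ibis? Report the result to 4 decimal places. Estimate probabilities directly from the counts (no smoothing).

ibis: (38/65) × (4/38) × (25/38) × (29/38) × (34/38) ≈ 0.0276448
stork: (27/65) × (7/27) × (18/27) × (21/27) × (11/27) ≈ 0.0227498
P(ibis | x) = 0.0276448 / 0.0503946 ≈ 0.5486

0.5486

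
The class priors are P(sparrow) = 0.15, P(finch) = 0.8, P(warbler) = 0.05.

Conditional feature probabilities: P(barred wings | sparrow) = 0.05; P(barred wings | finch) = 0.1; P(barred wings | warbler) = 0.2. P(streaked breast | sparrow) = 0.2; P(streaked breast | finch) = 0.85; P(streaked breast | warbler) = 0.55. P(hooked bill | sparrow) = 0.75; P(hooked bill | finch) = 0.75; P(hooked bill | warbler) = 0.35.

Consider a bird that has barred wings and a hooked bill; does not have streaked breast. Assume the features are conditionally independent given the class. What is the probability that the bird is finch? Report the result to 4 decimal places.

sparrow: 0.15 × 0.05 × (1−0.2) × 0.75 = 0.0045
finch: 0.8 × 0.1 × (1−0.85) × 0.75 = 0.009
warbler: 0.05 × 0.2 × (1−0.55) × 0.35 = 0.001575
P(finch | x) = 0.009 / 0.015075 ≈ 0.5970

0.5970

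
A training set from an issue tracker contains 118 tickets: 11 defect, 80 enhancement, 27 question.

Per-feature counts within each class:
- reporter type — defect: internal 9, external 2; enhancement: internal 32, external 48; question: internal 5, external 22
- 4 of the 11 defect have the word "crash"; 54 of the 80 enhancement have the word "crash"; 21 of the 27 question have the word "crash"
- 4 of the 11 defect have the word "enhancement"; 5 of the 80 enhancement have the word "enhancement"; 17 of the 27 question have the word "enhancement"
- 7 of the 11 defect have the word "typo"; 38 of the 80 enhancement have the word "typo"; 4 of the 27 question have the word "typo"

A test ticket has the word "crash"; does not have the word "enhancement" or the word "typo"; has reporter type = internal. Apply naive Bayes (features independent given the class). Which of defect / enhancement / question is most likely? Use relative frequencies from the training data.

defect: (11/118) × (9/11) × (4/11) × (7/11) × (4/11) ≈ 0.00641801
enhancement: (80/118) × (32/80) × (54/80) × (75/80) × (42/80) ≈ 0.0900953
question: (27/118) × (5/27) × (21/27) × (10/27) × (23/27) ≈ 0.0103979
Highest score → enhancement.

enhancement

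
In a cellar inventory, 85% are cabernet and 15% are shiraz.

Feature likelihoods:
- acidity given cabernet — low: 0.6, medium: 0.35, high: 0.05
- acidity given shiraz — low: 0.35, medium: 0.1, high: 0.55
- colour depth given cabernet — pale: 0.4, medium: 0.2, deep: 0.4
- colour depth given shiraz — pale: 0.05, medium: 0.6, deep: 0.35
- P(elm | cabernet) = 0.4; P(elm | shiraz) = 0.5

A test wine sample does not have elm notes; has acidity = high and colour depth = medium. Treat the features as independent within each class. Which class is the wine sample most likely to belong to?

cabernet: 0.85 × 0.05 × 0.2 × (1−0.4) = 0.0051
shiraz: 0.15 × 0.55 × 0.6 × (1−0.5) = 0.02475
Highest score → shiraz.

shiraz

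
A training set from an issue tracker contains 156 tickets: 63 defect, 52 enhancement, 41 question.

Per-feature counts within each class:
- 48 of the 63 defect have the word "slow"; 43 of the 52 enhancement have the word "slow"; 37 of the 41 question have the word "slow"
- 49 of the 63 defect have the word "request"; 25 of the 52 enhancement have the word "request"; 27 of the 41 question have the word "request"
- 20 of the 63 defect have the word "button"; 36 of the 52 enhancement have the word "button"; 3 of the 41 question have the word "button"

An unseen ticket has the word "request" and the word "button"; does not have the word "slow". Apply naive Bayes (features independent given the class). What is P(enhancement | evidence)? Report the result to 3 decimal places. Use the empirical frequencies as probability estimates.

0.435

defect: (63/156) × (15/63) × (49/63) × (20/63) ≈ 0.0237417
enhancement: (52/156) × (9/52) × (25/52) × (36/52) ≈ 0.0192023
question: (41/156) × (4/41) × (27/41) × (3/41) ≈ 0.00123553
P(enhancement | x) = 0.0192023 / 0.04417953 ≈ 0.435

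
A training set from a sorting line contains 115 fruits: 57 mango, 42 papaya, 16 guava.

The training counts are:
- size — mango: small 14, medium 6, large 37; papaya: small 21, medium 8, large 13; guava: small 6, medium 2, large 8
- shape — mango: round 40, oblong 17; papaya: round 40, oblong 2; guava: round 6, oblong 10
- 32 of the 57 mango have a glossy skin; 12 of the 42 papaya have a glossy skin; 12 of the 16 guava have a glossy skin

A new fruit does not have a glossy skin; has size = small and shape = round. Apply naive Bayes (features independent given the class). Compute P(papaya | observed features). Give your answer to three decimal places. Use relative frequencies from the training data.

mango: (57/115) × (14/57) × (40/57) × (25/57) ≈ 0.0374697
papaya: (42/115) × (21/42) × (40/42) × (30/42) ≈ 0.124224
guava: (16/115) × (6/16) × (6/16) × (4/16) ≈ 0.0048913
P(papaya | x) = 0.124224 / 0.166585 ≈ 0.746

0.746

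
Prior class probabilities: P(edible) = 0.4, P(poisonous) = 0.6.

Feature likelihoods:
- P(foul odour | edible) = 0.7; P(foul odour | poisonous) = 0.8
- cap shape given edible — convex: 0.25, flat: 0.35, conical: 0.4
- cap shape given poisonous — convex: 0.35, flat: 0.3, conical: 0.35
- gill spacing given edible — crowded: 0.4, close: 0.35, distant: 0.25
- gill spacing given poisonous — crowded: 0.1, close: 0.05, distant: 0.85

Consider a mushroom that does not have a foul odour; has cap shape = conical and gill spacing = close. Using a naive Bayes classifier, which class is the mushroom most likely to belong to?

edible: 0.4 × (1−0.7) × 0.4 × 0.35 = 0.0168
poisonous: 0.6 × (1−0.8) × 0.35 × 0.05 = 0.0021
Highest score → edible.

edible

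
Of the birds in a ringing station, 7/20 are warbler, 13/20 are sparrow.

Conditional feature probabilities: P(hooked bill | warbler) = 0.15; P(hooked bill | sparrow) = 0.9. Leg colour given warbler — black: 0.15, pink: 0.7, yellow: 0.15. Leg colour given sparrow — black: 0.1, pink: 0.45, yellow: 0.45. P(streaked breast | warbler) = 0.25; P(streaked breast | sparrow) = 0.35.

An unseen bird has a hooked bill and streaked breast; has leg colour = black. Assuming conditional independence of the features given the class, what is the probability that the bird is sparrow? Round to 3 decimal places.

warbler: 0.35 × 0.15 × 0.15 × 0.25 = 0.00196875
sparrow: 0.65 × 0.9 × 0.1 × 0.35 = 0.020475
P(sparrow | x) = 0.020475 / 0.02244375 ≈ 0.912

0.912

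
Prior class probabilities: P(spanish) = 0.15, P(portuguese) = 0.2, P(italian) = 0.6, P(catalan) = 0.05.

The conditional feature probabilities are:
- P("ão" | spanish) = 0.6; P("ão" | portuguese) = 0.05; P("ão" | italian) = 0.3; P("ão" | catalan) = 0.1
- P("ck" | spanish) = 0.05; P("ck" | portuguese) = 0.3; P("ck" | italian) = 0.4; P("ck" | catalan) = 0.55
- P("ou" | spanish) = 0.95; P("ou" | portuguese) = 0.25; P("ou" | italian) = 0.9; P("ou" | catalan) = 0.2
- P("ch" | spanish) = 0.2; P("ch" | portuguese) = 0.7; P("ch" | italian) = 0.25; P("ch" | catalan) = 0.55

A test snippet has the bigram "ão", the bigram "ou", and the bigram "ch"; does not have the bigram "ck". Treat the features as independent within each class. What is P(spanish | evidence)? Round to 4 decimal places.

0.3866

spanish: 0.15 × 0.6 × (1−0.05) × 0.95 × 0.2 = 0.016245
portuguese: 0.2 × 0.05 × (1−0.3) × 0.25 × 0.7 = 0.001225
italian: 0.6 × 0.3 × (1−0.4) × 0.9 × 0.25 = 0.0243
catalan: 0.05 × 0.1 × (1−0.55) × 0.2 × 0.55 = 0.0002475
P(spanish | x) = 0.016245 / 0.0420175 ≈ 0.3866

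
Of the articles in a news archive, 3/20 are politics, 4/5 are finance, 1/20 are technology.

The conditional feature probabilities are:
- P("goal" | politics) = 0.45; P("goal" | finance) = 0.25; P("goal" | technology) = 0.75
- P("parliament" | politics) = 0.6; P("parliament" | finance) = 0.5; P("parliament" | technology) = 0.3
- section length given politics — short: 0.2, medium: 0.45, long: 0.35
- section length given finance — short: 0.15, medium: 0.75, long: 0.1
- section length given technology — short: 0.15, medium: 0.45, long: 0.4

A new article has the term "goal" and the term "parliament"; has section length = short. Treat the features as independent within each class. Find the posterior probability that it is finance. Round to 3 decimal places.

politics: 0.15 × 0.45 × 0.6 × 0.2 = 0.0081
finance: 0.8 × 0.25 × 0.5 × 0.15 = 0.015
technology: 0.05 × 0.75 × 0.3 × 0.15 = 0.0016875
P(finance | x) = 0.015 / 0.0247875 ≈ 0.605

0.605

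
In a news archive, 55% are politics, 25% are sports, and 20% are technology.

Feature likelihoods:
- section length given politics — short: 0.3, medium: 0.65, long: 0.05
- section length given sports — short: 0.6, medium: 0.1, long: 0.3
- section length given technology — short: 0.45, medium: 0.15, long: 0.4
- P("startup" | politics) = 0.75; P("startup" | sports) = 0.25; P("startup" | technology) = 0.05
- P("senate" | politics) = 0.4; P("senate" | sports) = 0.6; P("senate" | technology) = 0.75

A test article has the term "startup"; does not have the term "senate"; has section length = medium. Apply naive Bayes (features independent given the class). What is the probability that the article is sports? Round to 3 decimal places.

0.015

politics: 0.55 × 0.65 × 0.75 × (1−0.4) = 0.160875
sports: 0.25 × 0.1 × 0.25 × (1−0.6) = 0.0025
technology: 0.2 × 0.15 × 0.05 × (1−0.75) = 0.000375
P(sports | x) = 0.0025 / 0.16375 ≈ 0.015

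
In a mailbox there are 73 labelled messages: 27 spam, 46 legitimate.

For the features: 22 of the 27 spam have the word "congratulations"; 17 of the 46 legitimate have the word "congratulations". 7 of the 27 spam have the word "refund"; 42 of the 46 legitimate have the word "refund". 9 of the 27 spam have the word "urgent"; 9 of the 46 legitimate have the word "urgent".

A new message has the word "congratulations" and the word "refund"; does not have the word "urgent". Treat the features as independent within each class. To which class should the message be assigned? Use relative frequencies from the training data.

spam: (27/73) × (22/27) × (7/27) × (18/27) ≈ 0.0520886
legitimate: (46/73) × (17/46) × (42/46) × (37/46) ≈ 0.171026
Highest score → legitimate.

legitimate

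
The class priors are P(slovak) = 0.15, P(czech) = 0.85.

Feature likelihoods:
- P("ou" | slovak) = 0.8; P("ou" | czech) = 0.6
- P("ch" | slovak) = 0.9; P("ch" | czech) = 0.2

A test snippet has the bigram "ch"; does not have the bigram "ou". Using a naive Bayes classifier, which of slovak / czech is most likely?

slovak: 0.15 × (1−0.8) × 0.9 = 0.027
czech: 0.85 × (1−0.6) × 0.2 = 0.068
Highest score → czech.

czech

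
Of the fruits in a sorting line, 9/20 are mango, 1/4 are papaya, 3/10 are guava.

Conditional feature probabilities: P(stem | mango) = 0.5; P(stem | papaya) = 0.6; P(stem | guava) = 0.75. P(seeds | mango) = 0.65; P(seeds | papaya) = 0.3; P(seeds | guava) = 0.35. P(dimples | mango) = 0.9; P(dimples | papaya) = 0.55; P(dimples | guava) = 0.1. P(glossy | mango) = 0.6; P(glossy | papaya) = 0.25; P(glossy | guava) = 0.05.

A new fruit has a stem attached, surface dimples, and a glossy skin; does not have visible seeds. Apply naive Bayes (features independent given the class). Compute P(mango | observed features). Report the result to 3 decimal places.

mango: 0.45 × 0.5 × (1−0.65) × 0.9 × 0.6 = 0.042525
papaya: 0.25 × 0.6 × (1−0.3) × 0.55 × 0.25 = 0.0144375
guava: 0.3 × 0.75 × (1−0.35) × 0.1 × 0.05 = 0.00073125
P(mango | x) = 0.042525 / 0.05769375 ≈ 0.737

0.737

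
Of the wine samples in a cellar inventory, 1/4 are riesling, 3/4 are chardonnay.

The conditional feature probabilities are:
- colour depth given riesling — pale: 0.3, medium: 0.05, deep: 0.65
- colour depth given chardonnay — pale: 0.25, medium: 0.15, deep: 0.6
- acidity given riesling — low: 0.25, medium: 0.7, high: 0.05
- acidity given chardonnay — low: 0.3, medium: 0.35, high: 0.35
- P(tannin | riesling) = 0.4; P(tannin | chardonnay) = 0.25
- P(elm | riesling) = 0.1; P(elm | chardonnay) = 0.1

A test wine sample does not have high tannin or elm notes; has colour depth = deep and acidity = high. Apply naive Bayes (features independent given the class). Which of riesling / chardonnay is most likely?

chardonnay

riesling: 0.25 × 0.65 × 0.05 × (1−0.4) × (1−0.1) = 0.0043875
chardonnay: 0.75 × 0.6 × 0.35 × (1−0.25) × (1−0.1) = 0.1063125
Highest score → chardonnay.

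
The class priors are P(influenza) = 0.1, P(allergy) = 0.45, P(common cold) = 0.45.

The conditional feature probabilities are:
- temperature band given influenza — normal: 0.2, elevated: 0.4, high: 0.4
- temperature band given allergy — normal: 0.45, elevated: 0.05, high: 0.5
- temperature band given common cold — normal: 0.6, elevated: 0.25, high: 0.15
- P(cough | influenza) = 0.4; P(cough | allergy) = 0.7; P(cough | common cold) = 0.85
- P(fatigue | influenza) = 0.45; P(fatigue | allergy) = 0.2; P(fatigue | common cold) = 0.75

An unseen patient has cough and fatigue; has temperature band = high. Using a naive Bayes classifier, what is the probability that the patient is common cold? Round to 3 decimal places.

influenza: 0.1 × 0.4 × 0.4 × 0.45 = 0.0072
allergy: 0.45 × 0.5 × 0.7 × 0.2 = 0.0315
common cold: 0.45 × 0.15 × 0.85 × 0.75 = 0.04303125
P(common cold | x) = 0.04303125 / 0.08173125 ≈ 0.526

0.526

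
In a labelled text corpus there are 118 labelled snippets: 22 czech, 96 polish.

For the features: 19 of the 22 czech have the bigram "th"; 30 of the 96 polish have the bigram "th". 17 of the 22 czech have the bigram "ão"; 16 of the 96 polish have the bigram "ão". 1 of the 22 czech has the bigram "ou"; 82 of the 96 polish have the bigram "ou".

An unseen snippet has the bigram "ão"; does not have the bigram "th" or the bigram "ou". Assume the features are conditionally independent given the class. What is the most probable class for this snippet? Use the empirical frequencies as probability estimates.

czech

czech: (22/118) × (3/22) × (17/22) × (21/22) ≈ 0.0187526
polish: (96/118) × (66/96) × (16/96) × (14/96) ≈ 0.0135946
Highest score → czech.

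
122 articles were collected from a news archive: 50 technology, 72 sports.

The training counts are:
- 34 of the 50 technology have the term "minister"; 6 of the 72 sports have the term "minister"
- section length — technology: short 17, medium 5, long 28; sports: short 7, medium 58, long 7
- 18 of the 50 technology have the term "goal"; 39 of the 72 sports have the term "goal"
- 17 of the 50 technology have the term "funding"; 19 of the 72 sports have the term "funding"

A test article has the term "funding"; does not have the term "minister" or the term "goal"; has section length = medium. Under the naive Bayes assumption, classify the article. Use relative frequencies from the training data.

sports

technology: (50/122) × (16/50) × (5/50) × (32/50) × (17/50) ≈ 0.00285377
sports: (72/122) × (66/72) × (58/72) × (33/72) × (19/72) ≈ 0.0527087
Highest score → sports.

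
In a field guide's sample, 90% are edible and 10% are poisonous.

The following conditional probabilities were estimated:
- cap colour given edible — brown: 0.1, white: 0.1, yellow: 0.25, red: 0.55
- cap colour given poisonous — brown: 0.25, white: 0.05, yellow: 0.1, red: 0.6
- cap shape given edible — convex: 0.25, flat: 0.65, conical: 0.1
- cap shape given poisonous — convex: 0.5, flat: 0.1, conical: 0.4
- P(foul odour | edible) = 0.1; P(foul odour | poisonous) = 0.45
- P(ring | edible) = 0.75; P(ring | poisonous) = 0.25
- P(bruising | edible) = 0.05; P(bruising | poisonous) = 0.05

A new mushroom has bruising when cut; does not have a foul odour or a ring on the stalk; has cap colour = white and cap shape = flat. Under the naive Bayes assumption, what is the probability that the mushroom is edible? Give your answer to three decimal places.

edible: 0.9 × 0.1 × 0.65 × (1−0.1) × (1−0.75) × 0.05 = 0.000658125
poisonous: 0.1 × 0.05 × 0.1 × (1−0.45) × (1−0.25) × 0.05 = 0.0000103125
P(edible | x) = 0.000658125 / 0.0006684375 ≈ 0.985

0.985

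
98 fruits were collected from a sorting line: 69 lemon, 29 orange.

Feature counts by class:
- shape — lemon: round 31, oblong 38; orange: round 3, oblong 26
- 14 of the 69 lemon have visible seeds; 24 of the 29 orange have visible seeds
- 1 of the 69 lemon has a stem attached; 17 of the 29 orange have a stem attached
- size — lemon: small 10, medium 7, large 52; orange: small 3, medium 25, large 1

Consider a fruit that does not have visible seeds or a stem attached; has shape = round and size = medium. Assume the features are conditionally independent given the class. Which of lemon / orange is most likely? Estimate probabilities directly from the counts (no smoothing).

lemon: (69/98) × (31/69) × (55/69) × (68/69) × (7/69) ≈ 0.0252091
orange: (29/98) × (3/29) × (5/29) × (12/29) × (25/29) ≈ 0.00188275
Highest score → lemon.

lemon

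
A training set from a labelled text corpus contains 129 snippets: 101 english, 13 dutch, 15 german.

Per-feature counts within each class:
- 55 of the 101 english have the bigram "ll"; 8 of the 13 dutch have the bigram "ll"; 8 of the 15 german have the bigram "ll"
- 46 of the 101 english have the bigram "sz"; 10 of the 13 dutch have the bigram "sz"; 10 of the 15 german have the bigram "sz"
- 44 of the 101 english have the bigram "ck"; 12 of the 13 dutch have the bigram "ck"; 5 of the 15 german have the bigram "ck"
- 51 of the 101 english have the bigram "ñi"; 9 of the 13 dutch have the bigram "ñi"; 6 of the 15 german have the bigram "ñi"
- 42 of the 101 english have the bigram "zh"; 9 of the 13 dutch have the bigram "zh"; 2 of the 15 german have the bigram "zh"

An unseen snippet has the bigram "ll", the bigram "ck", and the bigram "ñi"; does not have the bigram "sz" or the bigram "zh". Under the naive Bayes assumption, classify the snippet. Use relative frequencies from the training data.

english

english: (101/129) × (55/101) × (55/101) × (44/101) × (51/101) × (59/101) ≈ 0.0298349
dutch: (13/129) × (8/13) × (3/13) × (12/13) × (9/13) × (4/13) ≈ 0.00281405
german: (15/129) × (8/15) × (5/15) × (5/15) × (6/15) × (13/15) ≈ 0.00238875
Highest score → english.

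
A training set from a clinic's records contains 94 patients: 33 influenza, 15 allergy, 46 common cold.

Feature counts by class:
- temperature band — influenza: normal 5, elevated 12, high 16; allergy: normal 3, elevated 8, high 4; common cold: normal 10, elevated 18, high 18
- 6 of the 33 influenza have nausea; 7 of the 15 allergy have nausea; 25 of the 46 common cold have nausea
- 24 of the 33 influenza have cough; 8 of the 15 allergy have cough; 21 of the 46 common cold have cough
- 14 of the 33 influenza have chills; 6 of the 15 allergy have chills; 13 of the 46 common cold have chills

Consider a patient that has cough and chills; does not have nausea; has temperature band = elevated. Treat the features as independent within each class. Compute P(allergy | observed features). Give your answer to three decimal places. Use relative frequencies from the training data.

0.182

influenza: (33/94) × (12/33) × (27/33) × (24/33) × (14/33) ≈ 0.0322266
allergy: (15/94) × (8/15) × (8/15) × (8/15) × (6/15) ≈ 0.00968322
common cold: (46/94) × (18/46) × (21/46) × (21/46) × (13/46) ≈ 0.0112785
P(allergy | x) = 0.00968322 / 0.05318832 ≈ 0.182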